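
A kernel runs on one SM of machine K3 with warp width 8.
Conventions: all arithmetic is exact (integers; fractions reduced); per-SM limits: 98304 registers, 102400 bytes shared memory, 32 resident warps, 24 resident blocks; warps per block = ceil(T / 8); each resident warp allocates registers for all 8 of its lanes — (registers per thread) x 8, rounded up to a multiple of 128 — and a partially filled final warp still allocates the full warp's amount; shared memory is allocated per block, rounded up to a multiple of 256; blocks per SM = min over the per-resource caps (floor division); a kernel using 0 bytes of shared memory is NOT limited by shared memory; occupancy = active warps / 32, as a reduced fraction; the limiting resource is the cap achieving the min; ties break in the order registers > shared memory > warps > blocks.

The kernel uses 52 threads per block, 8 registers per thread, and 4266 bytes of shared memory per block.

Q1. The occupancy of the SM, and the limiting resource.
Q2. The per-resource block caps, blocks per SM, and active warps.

Answer: occupancy 7/8, limited by warps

registers: 109 blocks
shared memory: 23 blocks
warps: 4 blocks
blocks: 24 blocks

Answer: 4 blocks, 28 active warps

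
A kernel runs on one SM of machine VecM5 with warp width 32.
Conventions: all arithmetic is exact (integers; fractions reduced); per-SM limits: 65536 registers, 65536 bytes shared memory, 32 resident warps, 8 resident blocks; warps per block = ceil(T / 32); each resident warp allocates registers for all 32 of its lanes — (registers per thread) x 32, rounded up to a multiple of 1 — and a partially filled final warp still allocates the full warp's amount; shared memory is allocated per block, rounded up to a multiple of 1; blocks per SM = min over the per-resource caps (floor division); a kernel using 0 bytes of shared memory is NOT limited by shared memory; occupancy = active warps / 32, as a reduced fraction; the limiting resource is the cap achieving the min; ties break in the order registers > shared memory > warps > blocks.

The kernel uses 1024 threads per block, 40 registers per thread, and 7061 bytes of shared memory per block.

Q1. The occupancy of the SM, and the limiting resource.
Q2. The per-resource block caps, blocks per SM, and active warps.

Answer: occupancy 1, limited by registers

registers: 1 block
shared memory: 9 blocks
warps: 1 block
blocks: 8 blocks

Answer: 1 block, 32 active warps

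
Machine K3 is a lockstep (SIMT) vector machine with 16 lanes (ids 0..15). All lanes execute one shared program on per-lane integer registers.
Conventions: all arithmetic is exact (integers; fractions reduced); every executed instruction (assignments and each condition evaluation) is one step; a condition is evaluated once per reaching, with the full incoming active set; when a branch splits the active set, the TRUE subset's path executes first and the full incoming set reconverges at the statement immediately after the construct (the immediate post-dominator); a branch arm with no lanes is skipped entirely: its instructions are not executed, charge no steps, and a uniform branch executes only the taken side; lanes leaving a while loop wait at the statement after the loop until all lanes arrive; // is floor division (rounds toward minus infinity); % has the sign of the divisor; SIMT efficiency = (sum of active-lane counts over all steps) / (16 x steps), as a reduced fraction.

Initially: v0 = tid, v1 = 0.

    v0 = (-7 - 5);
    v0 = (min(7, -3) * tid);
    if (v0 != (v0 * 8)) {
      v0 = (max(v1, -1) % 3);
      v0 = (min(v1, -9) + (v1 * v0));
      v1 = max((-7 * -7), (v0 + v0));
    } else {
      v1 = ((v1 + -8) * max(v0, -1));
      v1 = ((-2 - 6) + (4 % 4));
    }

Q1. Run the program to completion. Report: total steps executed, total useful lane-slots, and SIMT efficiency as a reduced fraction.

Answer: 8 steps, 95 useful, 95/128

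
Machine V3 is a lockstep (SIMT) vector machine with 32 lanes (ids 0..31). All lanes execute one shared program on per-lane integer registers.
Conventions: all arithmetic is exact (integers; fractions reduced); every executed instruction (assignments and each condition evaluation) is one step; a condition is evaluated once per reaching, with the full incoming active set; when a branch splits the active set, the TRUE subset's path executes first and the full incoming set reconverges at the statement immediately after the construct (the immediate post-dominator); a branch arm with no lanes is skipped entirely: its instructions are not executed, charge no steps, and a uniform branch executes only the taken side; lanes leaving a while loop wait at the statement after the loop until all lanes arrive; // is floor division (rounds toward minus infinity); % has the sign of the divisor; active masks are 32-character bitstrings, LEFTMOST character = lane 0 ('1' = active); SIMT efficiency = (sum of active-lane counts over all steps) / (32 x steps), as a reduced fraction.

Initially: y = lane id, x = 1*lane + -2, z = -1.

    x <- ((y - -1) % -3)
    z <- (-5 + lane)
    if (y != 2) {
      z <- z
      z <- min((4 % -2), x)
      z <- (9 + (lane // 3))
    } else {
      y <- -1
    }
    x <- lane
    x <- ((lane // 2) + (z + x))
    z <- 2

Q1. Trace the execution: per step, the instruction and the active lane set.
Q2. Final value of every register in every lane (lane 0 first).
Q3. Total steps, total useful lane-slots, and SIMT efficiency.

step 0: x <- ((y - -1) % -3)         11111111111111111111111111111111
step 1: z <- (-5 + lane)             11111111111111111111111111111111
step 2: eval (y != 2)                11111111111111111111111111111111
step 3: z <- z                       11011111111111111111111111111111
step 4: z <- min((4 % -2), x)        11011111111111111111111111111111
step 5: z <- (9 + (lane // 3))       11011111111111111111111111111111
step 6: y <- -1                      00100000000000000000000000000000
step 7: x <- lane                    11111111111111111111111111111111
step 8: x <- ((lane // 2) + (z + x)) 11111111111111111111111111111111
step 9: z <- 2                       11111111111111111111111111111111

Answer: 10 steps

y: 0,1,-1,3,4,5,6,7,8,9,10,11,12,13,14,15,16,17,18,19,20,21,22,23,24,25,26,27,28,29,30,31
x: 9,10,0,14,16,17,20,21,23,25,27,28,31,32,34,36,38,39,42,43,45,47,49,50,53,54,56,58,60,61,64,65
z: 2,2,2,2,2,2,2,2,2,2,2,2,2,2,2,2,2,2,2,2,2,2,2,2,2,2,2,2,2,2,2,2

steps = 10; useful = 286; efficiency = 286/320 = 143/160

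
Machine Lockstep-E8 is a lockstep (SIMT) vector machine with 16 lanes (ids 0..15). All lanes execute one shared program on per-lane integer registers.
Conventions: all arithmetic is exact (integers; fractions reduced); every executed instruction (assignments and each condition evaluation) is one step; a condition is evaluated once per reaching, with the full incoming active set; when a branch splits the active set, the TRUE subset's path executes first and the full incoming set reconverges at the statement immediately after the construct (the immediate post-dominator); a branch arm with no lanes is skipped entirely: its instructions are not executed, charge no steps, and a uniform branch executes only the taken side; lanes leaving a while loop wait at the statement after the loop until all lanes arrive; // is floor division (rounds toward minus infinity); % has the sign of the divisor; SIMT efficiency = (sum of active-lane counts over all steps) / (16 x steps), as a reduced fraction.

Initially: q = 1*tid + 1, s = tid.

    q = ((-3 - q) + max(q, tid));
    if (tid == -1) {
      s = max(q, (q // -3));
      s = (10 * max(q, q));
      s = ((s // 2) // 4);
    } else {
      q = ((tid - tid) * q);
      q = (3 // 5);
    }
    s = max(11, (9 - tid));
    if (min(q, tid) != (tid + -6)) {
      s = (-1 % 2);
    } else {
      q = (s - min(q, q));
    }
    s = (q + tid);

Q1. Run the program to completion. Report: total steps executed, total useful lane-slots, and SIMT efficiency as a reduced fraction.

Answer: 9 steps, 128 useful, 8/9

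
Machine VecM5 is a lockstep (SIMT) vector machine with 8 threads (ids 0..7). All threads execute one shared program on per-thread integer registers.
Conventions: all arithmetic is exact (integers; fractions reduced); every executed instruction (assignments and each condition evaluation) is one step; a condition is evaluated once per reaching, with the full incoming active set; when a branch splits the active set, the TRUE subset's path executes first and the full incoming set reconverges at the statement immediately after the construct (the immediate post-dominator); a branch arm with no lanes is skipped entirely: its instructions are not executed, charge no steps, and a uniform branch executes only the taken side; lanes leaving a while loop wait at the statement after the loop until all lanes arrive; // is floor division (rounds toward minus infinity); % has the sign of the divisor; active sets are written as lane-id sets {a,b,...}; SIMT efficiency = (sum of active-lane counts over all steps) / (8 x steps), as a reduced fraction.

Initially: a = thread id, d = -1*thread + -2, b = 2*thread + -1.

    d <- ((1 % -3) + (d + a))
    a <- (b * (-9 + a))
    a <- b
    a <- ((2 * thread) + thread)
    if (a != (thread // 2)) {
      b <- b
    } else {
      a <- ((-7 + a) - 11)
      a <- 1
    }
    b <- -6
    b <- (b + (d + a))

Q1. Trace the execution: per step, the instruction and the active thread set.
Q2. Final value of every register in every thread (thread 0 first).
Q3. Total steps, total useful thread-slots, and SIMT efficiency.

step 0: d <- ((1 % -3) + (d + a))    {0,1,2,3,4,5,6,7}
step 1: a <- (b * (-9 + a))          {0,1,2,3,4,5,6,7}
step 2: a <- b                       {0,1,2,3,4,5,6,7}
step 3: a <- ((2 * thread) + thread) {0,1,2,3,4,5,6,7}
step 4: eval (a != (thread // 2))    {0,1,2,3,4,5,6,7}
step 5: b <- b                       {1,2,3,4,5,6,7}
step 6: a <- ((-7 + a) - 11)         {0}
step 7: a <- 1                       {0}
step 8: b <- -6                      {0,1,2,3,4,5,6,7}
step 9: b <- (b + (d + a))           {0,1,2,3,4,5,6,7}

Answer: 10 steps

a: 1,3,6,9,12,15,18,21
d: -4,-4,-4,-4,-4,-4,-4,-4
b: -9,-7,-4,-1,2,5,8,11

steps = 10; useful = 65; efficiency = 65/80 = 13/16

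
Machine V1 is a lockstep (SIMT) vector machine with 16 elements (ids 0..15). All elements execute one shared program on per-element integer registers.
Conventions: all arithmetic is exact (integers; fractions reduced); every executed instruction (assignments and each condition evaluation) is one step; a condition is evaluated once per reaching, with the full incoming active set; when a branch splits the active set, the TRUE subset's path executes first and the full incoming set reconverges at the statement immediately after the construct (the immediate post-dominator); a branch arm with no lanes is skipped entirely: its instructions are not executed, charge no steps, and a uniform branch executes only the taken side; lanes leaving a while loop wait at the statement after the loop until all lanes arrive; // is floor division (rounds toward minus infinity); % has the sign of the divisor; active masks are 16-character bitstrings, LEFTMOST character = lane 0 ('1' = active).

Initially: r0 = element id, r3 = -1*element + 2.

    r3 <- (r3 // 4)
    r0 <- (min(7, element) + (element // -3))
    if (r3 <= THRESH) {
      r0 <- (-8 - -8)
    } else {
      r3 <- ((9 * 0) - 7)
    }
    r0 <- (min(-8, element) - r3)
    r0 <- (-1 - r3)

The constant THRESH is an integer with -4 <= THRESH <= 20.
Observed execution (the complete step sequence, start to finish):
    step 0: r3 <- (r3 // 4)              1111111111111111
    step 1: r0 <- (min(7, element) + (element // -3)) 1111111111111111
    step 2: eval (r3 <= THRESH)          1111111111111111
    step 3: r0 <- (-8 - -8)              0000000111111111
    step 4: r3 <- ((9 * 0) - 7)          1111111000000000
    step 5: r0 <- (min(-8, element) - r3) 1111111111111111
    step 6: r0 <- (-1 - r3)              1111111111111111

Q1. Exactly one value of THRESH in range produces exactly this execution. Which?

Answer: THRESH = -2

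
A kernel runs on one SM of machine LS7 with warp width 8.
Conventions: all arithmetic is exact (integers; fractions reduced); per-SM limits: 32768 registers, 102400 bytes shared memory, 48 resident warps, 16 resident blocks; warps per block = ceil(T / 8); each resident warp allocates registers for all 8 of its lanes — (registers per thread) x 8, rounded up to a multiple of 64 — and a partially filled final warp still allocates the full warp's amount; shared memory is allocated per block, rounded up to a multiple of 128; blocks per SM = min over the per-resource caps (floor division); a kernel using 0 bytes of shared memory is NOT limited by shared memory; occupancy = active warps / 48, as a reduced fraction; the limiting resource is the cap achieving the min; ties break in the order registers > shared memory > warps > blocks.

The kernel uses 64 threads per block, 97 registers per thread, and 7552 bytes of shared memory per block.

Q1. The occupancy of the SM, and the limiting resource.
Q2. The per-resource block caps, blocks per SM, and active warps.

Answer: occupancy 2/3, limited by registers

registers: 4 blocks
shared memory: 13 blocks
warps: 6 blocks
blocks: 16 blocks

Answer: 4 blocks, 32 active warps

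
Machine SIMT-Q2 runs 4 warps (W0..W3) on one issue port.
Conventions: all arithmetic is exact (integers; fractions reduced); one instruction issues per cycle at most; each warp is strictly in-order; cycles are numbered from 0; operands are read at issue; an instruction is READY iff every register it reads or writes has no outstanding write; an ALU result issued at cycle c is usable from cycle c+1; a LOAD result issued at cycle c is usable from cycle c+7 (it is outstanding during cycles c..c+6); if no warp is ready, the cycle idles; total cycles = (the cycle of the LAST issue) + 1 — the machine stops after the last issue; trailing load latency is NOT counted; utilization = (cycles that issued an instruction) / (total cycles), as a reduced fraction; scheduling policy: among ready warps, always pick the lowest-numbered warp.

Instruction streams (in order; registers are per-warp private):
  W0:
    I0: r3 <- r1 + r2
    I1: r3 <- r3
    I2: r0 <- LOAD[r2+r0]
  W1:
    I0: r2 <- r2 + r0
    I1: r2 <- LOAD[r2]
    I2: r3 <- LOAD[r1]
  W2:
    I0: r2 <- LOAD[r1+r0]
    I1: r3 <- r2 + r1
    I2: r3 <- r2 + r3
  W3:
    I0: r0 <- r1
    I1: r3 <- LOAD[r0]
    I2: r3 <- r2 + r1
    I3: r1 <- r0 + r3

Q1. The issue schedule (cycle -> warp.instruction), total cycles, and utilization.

cycle 0: W0.I0
cycle 1: W0.I1
cycle 2: W0.I2
cycle 3: W1.I0
cycle 4: W1.I1
cycle 5: W1.I2
cycle 6: W2.I0
cycle 7: W3.I0
cycle 8: W3.I1
cycle 9: idle
cycle 10: idle
cycle 11: idle
cycle 12: idle
cycle 13: W2.I1
cycle 14: W2.I2
cycle 15: W3.I2
cycle 16: W3.I3

Answer: 17 cycles, utilization 13/17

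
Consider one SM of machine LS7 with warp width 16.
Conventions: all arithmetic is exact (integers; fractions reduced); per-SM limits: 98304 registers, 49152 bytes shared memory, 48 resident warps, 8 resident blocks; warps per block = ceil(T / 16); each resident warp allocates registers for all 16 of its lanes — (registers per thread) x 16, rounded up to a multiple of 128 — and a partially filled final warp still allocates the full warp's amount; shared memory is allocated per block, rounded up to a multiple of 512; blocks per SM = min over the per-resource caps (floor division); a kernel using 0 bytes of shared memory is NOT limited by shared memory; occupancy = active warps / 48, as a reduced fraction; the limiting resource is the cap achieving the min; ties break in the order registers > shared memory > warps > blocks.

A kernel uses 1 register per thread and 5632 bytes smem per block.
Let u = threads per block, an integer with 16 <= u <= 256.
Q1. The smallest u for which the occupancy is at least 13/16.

Answer: u = 65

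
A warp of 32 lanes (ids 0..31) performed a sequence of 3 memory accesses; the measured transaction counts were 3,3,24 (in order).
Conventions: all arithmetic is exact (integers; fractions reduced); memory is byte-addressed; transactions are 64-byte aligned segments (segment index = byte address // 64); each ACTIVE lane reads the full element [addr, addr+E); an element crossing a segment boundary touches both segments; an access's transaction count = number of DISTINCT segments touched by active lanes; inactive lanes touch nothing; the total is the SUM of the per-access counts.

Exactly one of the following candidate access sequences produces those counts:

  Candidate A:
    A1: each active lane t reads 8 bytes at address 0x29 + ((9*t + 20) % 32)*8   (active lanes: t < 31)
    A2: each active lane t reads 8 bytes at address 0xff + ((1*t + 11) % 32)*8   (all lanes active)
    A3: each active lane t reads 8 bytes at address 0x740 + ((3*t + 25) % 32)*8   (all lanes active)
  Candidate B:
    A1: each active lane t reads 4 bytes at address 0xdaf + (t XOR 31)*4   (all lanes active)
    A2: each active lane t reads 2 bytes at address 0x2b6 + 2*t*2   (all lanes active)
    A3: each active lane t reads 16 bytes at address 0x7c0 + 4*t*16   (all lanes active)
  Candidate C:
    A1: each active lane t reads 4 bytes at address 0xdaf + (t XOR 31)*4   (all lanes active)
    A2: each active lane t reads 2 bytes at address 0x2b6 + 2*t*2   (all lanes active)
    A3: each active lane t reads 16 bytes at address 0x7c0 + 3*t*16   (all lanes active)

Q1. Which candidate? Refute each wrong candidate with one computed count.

A: A1 gives 5 transactions, not 3
B: A3 gives 32 transactions, not 24
C: all counts match (3,3,24)

Answer: C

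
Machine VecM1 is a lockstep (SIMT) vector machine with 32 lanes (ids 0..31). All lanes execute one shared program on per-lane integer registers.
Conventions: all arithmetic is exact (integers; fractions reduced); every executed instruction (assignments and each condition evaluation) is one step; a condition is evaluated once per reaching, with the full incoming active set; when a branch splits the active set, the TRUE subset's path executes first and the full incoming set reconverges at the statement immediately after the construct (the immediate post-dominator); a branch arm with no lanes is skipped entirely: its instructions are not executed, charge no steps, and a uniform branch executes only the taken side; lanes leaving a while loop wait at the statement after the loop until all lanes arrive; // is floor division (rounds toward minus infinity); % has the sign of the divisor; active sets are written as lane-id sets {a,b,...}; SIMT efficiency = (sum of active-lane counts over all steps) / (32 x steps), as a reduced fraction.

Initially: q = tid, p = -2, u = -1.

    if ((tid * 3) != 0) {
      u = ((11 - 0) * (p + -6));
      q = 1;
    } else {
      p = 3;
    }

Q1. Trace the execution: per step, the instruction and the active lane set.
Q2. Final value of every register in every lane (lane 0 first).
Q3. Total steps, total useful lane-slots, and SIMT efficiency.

step 0: eval ((tid * 3) != 0)        {0,1,2,3,4,5,6,7,8,9,10,11,12,13,14,15,16,17,18,19,20,21,22,23,24,25,26,27,28,29,30,31}
step 1: u <- ((11 - 0) * (p + -6))   {1,2,3,4,5,6,7,8,9,10,11,12,13,14,15,16,17,18,19,20,21,22,23,24,25,26,27,28,29,30,31}
step 2: q <- 1                       {1,2,3,4,5,6,7,8,9,10,11,12,13,14,15,16,17,18,19,20,21,22,23,24,25,26,27,28,29,30,31}
step 3: p <- 3                       {0}

Answer: 4 steps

q: 0,1,1,1,1,1,1,1,1,1,1,1,1,1,1,1,1,1,1,1,1,1,1,1,1,1,1,1,1,1,1,1
p: 3,-2,-2,-2,-2,-2,-2,-2,-2,-2,-2,-2,-2,-2,-2,-2,-2,-2,-2,-2,-2,-2,-2,-2,-2,-2,-2,-2,-2,-2,-2,-2
u: -1,-88,-88,-88,-88,-88,-88,-88,-88,-88,-88,-88,-88,-88,-88,-88,-88,-88,-88,-88,-88,-88,-88,-88,-88,-88,-88,-88,-88,-88,-88,-88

steps = 4; useful = 95; efficiency = 95/128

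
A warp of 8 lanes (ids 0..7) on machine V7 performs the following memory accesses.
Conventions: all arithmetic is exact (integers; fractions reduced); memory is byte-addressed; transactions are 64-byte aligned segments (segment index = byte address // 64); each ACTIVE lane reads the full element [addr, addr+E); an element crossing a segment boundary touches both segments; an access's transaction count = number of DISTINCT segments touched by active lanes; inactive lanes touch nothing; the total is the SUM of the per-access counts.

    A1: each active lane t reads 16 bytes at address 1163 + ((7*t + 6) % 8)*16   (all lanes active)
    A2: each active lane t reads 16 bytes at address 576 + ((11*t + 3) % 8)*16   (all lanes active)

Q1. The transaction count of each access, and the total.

A1: 3 transactions
A2: 2 transactions

Answer: 3,2; total 5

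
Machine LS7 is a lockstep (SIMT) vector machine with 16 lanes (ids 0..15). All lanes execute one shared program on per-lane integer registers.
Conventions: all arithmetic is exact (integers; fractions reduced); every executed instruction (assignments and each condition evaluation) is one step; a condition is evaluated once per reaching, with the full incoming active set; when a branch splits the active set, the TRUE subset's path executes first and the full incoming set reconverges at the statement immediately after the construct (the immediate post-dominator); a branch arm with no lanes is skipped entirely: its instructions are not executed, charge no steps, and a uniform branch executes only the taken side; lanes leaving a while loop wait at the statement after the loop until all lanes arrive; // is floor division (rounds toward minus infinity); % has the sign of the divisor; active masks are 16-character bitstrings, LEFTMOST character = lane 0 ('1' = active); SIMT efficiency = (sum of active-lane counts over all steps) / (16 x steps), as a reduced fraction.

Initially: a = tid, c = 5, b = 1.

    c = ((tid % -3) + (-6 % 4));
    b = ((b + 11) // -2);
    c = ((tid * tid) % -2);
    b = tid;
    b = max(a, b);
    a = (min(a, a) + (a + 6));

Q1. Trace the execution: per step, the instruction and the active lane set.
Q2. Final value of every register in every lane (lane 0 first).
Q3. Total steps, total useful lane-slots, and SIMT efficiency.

step 0: c <- ((tid % -3) + (-6 % 4)) 1111111111111111
step 1: b <- ((b + 11) // -2)        1111111111111111
step 2: c <- ((tid * tid) % -2)      1111111111111111
step 3: b <- tid                     1111111111111111
step 4: b <- max(a, b)               1111111111111111
step 5: a <- (min(a, a) + (a + 6))   1111111111111111

Answer: 6 steps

a: 6,8,10,12,14,16,18,20,22,24,26,28,30,32,34,36
c: 0,-1,0,-1,0,-1,0,-1,0,-1,0,-1,0,-1,0,-1
b: 0,1,2,3,4,5,6,7,8,9,10,11,12,13,14,15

steps = 6; useful = 96; efficiency = 96/96 = 1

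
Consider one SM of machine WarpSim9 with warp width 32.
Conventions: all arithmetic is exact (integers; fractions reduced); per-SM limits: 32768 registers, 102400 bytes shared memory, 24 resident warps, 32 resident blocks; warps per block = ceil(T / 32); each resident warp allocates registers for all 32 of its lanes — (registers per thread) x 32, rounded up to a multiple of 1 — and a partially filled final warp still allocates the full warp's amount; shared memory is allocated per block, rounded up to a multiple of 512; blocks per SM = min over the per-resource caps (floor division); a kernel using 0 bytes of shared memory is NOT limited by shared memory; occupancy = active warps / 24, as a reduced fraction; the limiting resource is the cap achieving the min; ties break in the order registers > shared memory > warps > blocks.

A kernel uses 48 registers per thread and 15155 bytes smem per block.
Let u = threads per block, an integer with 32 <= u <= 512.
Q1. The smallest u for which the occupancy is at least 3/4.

Answer: u = 65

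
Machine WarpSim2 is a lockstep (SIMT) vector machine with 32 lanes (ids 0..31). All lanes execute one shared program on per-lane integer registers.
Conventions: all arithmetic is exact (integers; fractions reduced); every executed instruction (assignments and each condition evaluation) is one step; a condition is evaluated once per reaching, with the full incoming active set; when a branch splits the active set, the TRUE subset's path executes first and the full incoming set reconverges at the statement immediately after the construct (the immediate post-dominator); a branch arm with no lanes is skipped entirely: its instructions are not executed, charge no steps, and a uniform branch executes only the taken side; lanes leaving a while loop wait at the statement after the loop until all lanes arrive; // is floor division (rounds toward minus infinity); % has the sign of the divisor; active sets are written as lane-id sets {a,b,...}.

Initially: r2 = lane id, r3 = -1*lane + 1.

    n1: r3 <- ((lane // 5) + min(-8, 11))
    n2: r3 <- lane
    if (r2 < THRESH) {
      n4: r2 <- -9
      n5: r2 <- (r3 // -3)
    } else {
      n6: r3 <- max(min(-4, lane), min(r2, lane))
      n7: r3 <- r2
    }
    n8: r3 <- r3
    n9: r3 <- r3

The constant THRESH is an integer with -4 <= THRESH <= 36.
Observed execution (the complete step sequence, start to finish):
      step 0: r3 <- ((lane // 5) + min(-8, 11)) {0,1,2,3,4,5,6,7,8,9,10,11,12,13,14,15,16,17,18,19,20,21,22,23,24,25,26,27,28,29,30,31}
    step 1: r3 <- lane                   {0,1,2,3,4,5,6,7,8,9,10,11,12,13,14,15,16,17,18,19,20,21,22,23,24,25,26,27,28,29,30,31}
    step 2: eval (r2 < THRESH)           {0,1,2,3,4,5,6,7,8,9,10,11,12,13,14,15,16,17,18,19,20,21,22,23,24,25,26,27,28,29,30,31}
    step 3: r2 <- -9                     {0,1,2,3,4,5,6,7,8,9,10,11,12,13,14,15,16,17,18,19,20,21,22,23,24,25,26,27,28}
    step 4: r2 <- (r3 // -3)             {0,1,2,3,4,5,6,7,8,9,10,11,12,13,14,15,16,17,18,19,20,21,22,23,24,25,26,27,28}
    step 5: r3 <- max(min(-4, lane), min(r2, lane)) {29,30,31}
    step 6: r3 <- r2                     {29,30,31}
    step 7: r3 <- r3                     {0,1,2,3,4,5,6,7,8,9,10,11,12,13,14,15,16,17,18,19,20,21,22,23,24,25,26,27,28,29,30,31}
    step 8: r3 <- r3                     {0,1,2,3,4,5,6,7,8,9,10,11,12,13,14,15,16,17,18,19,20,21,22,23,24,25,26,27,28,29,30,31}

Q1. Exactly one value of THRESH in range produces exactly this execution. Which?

Answer: THRESH = 29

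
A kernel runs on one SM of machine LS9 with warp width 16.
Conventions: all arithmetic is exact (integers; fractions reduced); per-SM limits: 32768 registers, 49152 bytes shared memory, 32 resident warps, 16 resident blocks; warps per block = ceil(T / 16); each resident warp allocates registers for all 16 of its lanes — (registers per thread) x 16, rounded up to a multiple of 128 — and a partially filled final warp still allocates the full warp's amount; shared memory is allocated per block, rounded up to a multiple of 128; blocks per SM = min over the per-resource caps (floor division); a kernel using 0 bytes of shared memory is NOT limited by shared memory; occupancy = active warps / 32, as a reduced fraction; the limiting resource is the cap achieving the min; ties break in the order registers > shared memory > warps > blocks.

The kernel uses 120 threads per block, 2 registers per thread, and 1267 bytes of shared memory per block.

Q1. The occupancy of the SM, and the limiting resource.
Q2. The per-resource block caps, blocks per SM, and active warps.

Answer: occupancy 1, limited by warps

registers: 32 blocks
shared memory: 38 blocks
warps: 4 blocks
blocks: 16 blocks

Answer: 4 blocks, 32 active warps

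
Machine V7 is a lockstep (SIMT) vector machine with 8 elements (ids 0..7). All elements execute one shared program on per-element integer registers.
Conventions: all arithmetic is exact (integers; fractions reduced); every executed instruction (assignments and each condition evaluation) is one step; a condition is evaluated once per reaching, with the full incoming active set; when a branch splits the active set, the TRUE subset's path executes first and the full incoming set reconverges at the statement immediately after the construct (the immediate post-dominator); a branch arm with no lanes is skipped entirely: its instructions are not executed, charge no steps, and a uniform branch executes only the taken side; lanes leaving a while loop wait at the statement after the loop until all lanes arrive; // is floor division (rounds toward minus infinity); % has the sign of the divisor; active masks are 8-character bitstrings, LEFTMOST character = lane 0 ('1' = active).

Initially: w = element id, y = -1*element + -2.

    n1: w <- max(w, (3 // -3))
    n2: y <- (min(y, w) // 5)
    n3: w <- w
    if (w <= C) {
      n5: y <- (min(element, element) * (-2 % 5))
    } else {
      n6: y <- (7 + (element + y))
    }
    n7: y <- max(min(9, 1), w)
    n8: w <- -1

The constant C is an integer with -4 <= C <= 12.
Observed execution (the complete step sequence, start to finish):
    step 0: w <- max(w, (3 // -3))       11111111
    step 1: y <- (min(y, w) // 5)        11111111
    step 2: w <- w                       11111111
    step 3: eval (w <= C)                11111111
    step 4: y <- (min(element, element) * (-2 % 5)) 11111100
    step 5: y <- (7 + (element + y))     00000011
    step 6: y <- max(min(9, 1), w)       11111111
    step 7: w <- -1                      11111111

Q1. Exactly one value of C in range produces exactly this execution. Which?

Answer: C = 5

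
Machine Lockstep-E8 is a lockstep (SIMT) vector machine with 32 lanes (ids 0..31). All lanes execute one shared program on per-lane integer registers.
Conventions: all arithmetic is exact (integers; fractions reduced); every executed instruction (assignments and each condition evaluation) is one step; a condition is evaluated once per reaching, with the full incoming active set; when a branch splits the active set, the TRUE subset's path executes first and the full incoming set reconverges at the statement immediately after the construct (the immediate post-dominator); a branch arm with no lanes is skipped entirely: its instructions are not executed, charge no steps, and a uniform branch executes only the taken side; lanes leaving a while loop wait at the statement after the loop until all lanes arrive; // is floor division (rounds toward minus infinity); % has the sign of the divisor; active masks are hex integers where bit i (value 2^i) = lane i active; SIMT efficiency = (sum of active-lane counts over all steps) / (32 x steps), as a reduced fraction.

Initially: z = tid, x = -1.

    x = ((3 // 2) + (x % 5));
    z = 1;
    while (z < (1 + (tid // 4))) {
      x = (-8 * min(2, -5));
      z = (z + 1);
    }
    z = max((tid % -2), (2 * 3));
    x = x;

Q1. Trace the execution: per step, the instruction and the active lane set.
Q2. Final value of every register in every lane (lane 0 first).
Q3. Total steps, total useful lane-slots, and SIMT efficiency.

step 0: x <- ((3 // 2) + (x % 5))    0xffffffff
step 1: z <- 1                       0xffffffff
step 2: eval (z < (1 + (tid // 4)))  0xffffffff
step 3: x <- (-8 * min(2, -5))       0xfffffff0
step 4: z <- (z + 1)                 0xfffffff0
step 5: eval (z < (1 + (tid // 4)))  0xfffffff0
step 6: x <- (-8 * min(2, -5))       0xffffff00
step 7: z <- (z + 1)                 0xffffff00
step 8: eval (z < (1 + (tid // 4)))  0xffffff00
step 9: x <- (-8 * min(2, -5))       0xfffff000
step 10: z <- (z + 1)                 0xfffff000
step 11: eval (z < (1 + (tid // 4)))  0xfffff000
step 12: x <- (-8 * min(2, -5))       0xffff0000
step 13: z <- (z + 1)                 0xffff0000
step 14: eval (z < (1 + (tid // 4)))  0xffff0000
step 15: x <- (-8 * min(2, -5))       0xfff00000
step 16: z <- (z + 1)                 0xfff00000
step 17: eval (z < (1 + (tid // 4)))  0xfff00000
step 18: x <- (-8 * min(2, -5))       0xff000000
step 19: z <- (z + 1)                 0xff000000
step 20: eval (z < (1 + (tid // 4)))  0xff000000
step 21: x <- (-8 * min(2, -5))       0xf0000000
step 22: z <- (z + 1)                 0xf0000000
step 23: eval (z < (1 + (tid // 4)))  0xf0000000
step 24: z <- max((tid % -2), (2 * 3)) 0xffffffff
step 25: x <- x                       0xffffffff

Answer: 26 steps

z: 6,6,6,6,6,6,6,6,6,6,6,6,6,6,6,6,6,6,6,6,6,6,6,6,6,6,6,6,6,6,6,6
x: 5,5,5,5,40,40,40,40,40,40,40,40,40,40,40,40,40,40,40,40,40,40,40,40,40,40,40,40,40,40,40,40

steps = 26; useful = 496; efficiency = 496/832 = 31/52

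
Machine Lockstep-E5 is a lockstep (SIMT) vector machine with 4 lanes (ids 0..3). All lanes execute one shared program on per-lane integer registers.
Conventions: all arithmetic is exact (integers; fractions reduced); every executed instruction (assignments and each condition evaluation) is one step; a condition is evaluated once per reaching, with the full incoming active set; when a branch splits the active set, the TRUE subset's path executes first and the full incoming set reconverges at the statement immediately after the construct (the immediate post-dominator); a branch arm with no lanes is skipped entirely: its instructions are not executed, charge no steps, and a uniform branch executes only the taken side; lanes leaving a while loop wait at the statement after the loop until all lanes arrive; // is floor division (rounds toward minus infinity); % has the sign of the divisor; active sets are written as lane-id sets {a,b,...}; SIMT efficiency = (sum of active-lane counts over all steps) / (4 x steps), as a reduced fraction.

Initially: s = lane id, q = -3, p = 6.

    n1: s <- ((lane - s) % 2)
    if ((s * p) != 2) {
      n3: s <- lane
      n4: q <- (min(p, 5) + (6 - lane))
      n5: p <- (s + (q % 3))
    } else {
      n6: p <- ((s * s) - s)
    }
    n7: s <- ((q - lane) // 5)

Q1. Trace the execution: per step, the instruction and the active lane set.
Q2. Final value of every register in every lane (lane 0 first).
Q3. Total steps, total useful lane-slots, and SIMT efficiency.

step 0: s <- ((lane - s) % 2)        {0,1,2,3}
step 1: eval ((s * p) != 2)          {0,1,2,3}
step 2: s <- lane                    {0,1,2,3}
step 3: q <- (min(p, 5) + (6 - lane)) {0,1,2,3}
step 4: p <- (s + (q % 3))           {0,1,2,3}
step 5: s <- ((q - lane) // 5)       {0,1,2,3}

Answer: 6 steps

s: 2,1,1,1
q: 11,10,9,8
p: 2,2,2,5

steps = 6; useful = 24; efficiency = 24/24 = 1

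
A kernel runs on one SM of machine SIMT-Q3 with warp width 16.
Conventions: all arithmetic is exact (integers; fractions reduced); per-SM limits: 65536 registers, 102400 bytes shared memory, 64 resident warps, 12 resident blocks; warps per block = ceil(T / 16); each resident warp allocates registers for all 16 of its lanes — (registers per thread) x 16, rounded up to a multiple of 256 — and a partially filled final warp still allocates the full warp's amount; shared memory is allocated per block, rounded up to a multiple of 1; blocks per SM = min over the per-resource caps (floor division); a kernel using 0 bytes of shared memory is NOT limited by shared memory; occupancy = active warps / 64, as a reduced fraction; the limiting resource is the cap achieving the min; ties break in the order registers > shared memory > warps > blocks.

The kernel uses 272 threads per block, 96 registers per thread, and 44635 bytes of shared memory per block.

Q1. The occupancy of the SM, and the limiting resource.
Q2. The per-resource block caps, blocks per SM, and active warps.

Answer: occupancy 17/32, limited by registers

registers: 2 blocks
shared memory: 2 blocks
warps: 3 blocks
blocks: 12 blocks

Answer: 2 blocks, 34 active warps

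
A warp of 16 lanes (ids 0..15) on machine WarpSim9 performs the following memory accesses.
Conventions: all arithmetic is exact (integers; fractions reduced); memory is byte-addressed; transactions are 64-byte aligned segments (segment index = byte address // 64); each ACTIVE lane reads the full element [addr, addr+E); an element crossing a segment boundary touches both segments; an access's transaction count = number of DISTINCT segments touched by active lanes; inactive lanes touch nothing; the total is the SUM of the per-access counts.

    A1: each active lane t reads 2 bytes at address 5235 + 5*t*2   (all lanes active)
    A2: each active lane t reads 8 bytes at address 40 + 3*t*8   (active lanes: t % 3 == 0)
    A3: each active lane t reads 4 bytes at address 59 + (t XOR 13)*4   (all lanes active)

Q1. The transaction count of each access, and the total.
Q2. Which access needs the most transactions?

A1: 4 transactions
A2: 6 transactions
A3: 2 transactions

Answer: 4,6,2; total 12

Answer: A2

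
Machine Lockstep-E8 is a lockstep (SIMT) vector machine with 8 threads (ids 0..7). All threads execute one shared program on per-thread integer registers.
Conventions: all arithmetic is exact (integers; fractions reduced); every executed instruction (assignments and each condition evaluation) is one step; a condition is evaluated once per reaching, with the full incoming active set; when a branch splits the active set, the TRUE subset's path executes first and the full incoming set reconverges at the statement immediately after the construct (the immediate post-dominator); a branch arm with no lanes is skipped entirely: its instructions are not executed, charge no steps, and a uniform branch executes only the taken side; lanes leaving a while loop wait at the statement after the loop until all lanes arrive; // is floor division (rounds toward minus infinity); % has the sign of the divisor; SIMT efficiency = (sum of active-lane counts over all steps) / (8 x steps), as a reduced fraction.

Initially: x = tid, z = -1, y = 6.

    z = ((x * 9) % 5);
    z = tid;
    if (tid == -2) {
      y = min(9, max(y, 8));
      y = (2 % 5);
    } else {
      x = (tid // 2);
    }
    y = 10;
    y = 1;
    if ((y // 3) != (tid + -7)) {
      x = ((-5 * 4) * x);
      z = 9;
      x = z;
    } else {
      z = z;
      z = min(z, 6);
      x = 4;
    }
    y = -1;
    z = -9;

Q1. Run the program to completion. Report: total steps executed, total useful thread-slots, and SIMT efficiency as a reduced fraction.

Answer: 15 steps, 96 useful, 4/5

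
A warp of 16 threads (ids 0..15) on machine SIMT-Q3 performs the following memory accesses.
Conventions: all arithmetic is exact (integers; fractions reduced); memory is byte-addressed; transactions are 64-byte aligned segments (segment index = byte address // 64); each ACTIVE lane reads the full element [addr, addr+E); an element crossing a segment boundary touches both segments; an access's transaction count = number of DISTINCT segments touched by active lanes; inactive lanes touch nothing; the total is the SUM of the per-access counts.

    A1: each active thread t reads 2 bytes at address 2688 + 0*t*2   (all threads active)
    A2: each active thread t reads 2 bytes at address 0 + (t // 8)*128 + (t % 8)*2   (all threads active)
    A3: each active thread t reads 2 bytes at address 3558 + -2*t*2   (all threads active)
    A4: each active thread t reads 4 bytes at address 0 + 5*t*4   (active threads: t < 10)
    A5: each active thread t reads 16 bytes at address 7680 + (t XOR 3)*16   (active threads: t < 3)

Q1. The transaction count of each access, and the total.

A1: 1 transaction
A2: 2 transactions
A3: 2 transactions
A4: 3 transactions
A5: 1 transaction

Answer: 1,2,2,3,1; total 9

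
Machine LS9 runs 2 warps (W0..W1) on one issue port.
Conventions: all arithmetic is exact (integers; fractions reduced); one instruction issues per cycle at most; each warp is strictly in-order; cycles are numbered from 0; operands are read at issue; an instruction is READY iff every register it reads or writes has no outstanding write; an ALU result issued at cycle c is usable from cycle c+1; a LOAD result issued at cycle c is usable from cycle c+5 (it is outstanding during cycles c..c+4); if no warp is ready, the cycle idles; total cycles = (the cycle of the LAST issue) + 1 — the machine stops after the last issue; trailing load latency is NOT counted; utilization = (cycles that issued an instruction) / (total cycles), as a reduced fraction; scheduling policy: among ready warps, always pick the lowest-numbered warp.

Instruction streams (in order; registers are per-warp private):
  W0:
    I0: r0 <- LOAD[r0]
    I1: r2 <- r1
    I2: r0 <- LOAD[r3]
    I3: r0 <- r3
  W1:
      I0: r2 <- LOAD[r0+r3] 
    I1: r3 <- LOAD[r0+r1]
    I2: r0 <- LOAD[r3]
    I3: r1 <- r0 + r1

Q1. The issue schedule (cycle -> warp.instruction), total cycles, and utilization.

cycle 0: W0.I0
cycle 1: W0.I1
cycle 2: W1.I0
cycle 3: W1.I1
cycle 4: idle
cycle 5: W0.I2
cycle 6: idle
cycle 7: idle
cycle 8: W1.I2
cycle 9: idle
cycle 10: W0.I3
cycle 11: idle
cycle 12: idle
cycle 13: W1.I3

Answer: 14 cycles, utilization 4/7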